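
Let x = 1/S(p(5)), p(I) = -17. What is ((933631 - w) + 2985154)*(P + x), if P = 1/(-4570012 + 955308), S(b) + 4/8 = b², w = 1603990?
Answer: 16733261854645/2085684208 ≈ 8022.9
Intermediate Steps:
S(b) = -½ + b²
x = 2/577 (x = 1/(-½ + (-17)²) = 1/(-½ + 289) = 1/(577/2) = 2/577 ≈ 0.0034662)
P = -1/3614704 (P = 1/(-3614704) = -1/3614704 ≈ -2.7665e-7)
((933631 - w) + 2985154)*(P + x) = ((933631 - 1*1603990) + 2985154)*(-1/3614704 + 2/577) = ((933631 - 1603990) + 2985154)*(7228831/2085684208) = (-670359 + 2985154)*(7228831/2085684208) = 2314795*(7228831/2085684208) = 16733261854645/2085684208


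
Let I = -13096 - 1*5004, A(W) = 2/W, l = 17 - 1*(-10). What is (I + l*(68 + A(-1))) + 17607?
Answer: 1289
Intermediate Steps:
l = 27 (l = 17 + 10 = 27)
I = -18100 (I = -13096 - 5004 = -18100)
(I + l*(68 + A(-1))) + 17607 = (-18100 + 27*(68 + 2/(-1))) + 17607 = (-18100 + 27*(68 + 2*(-1))) + 17607 = (-18100 + 27*(68 - 2)) + 17607 = (-18100 + 27*66) + 17607 = (-18100 + 1782) + 17607 = -16318 + 17607 = 1289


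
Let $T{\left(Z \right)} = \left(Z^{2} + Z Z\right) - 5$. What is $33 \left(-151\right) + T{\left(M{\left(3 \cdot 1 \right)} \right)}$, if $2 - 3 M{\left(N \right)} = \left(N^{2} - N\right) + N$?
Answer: $- \frac{44794}{9} \approx -4977.1$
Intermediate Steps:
$M{\left(N \right)} = \frac{2}{3} - \frac{N^{2}}{3}$ ($M{\left(N \right)} = \frac{2}{3} - \frac{\left(N^{2} - N\right) + N}{3} = \frac{2}{3} - \frac{N^{2}}{3}$)
$T{\left(Z \right)} = -5 + 2 Z^{2}$ ($T{\left(Z \right)} = \left(Z^{2} + Z^{2}\right) - 5 = 2 Z^{2} - 5 = -5 + 2 Z^{2}$)
$33 \left(-151\right) + T{\left(M{\left(3 \cdot 1 \right)} \right)} = 33 \left(-151\right) - \left(5 - 2 \left(\frac{2}{3} - \frac{\left(3 \cdot 1\right)^{2}}{3}\right)^{2}\right) = -4983 - \left(5 - 2 \left(\frac{2}{3} - \frac{3^{2}}{3}\right)^{2}\right) = -4983 - \left(5 - 2 \left(\frac{2}{3} - 3\right)^{2}\right) = -4983 - \left(5 - 2 \left(- \frac{7}{3}\right)^{2}\right) = -4983 + \left(-5 + 2 \cdot \frac{49}{9}\right) = -4983 + \left(-5 + \frac{98}{9}\right) = -4983 + \frac{53}{9} = - \frac{44794}{9}$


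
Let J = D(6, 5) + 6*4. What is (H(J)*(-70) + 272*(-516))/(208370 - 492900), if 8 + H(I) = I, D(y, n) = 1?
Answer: 70771/142265 ≈ 0.49746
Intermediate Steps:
J = 25 (J = 1 + 6*4 = 1 + 24 = 25)
H(I) = -8 + I
(H(J)*(-70) + 272*(-516))/(208370 - 492900) = ((-8 + 25)*(-70) + 272*(-516))/(208370 - 492900) = (17*(-70) - 140352)/(-284530) = (-1190 - 140352)*(-1/284530) = -141542*(-1/284530) = 70771/142265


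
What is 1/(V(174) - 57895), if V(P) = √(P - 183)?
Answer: -57895/3351831034 - 3*I/3351831034 ≈ -1.7273e-5 - 8.9503e-10*I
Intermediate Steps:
V(P) = √(-183 + P)
1/(V(174) - 57895) = 1/(√(-183 + 174) - 57895) = 1/(√(-9) - 57895) = 1/(3*I - 57895) = 1/(-57895 + 3*I) = (-57895 - 3*I)/3351831034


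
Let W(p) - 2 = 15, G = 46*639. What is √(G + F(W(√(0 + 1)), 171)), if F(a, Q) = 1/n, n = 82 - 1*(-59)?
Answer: √584382255/141 ≈ 171.45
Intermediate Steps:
G = 29394
W(p) = 17 (W(p) = 2 + 15 = 17)
n = 141 (n = 82 + 59 = 141)
F(a, Q) = 1/141
√(G + F(W(√(0 + 1)), 171)) = √(29394 + 1/141) = √(4144555/141) = √584382255/141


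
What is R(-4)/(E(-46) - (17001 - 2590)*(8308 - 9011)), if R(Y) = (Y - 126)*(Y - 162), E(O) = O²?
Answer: 21580/10133049 ≈ 0.0021297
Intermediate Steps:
R(Y) = (-162 + Y)*(-126 + Y) (R(Y) = (-126 + Y)*(-162 + Y) = (-162 + Y)*(-126 + Y))
R(-4)/(E(-46) - (17001 - 2590)*(8308 - 9011)) = (20412 + (-4)² - 288*(-4))/((-46)² - (17001 - 2590)*(8308 - 9011)) = (20412 + 16 + 1152)/(2116 - 14411*(-703)) = 21580/(2116 - 1*(-10130933)) = 21580/(2116 + 10130933) = 21580/10133049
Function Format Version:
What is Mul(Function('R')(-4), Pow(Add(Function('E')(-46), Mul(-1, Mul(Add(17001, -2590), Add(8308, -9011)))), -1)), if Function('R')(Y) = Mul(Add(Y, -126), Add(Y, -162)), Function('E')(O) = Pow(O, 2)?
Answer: Rational(21580, 10133049) ≈ 0.0021297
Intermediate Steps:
Function('R')(Y) = Mul(Add(-162, Y), Add(-126, Y)) (Function('R')(Y) = Mul(Add(-126, Y), Add(-162, Y)) = Mul(Add(-162, Y), Add(-126, Y)))
Mul(Function('R')(-4), Pow(Add(Function('E')(-46), Mul(-1, Mul(Add(17001, -2590), Add(8308, -9011)))), -1)) = Mul(Add(20412, Pow(-4, 2), Mul(-288, -4)), Pow(Add(Pow(-46, 2), Mul(-1, Mul(Add(17001, -2590), Add(8308, -9011)))), -1)) = Mul(Add(20412, 16, 1152), Pow(Add(2116, Mul(-1, Mul(14411, -703))), -1)) = Mul(21580, Pow(Add(2116, Mul(-1, -10130933)), -1)) = Mul(21580, Pow(Add(2116, 10130933), -1)) = Mul(21580, Pow(10133049, -1)) = Mul(21580, Rational(1, 10133049)) = Rational(21580, 10133049)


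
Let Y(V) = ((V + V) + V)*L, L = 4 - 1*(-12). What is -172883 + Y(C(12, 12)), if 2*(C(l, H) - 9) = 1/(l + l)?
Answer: -172450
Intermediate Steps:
C(l, H) = 9 + 1/(4*l) (C(l, H) = 9 + 1/(2*(l + l)) = 9 + 1/(2*((2*l))) = 9 + (1/(2*l))/2 = 9 + 1/(4*l))
L = 16 (L = 4 + 12 = 16)
Y(V) = 48*V (Y(V) = ((V + V) + V)*16 = (2*V + V)*16 = (3*V)*16 = 48*V)
-172883 + Y(C(12, 12)) = -172883 + 48*(9 + (¼)/12) = -172883 + 48*(9 + (¼)*(1/12)) = -172883 + 48*(9 + 1/48) = -172883 + 48*(433/48) = -172883 + 433 = -172450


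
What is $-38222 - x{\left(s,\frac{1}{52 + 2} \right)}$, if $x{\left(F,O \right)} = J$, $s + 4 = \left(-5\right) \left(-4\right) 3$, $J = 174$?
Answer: $-38396$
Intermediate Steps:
$s = 56$ ($s = -4 + \left(-5\right) \left(-4\right) 3 = -4 + 20 \cdot 3 = -4 + 60 = 56$)
$x{\left(F,O \right)} = 174$
$-38222 - x{\left(s,\frac{1}{52 + 2} \right)} = -38222 - 174 = -38396$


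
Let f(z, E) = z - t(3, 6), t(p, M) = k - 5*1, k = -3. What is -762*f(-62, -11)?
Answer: 41148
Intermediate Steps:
t(p, M) = -8 (t(p, M) = -3 - 5*1 = -3 - 5 = -8)
f(z, E) = 8 + z (f(z, E) = z - 1*(-8) = z + 8 = 8 + z)
-762*f(-62, -11) = -762*(8 - 62) = -762*(-54) = 41148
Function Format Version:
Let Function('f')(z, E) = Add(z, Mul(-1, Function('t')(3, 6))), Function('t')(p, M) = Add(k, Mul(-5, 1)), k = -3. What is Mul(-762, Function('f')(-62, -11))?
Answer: 41148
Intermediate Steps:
Function('t')(p, M) = -8 (Function('t')(p, M) = Add(-3, Mul(-5, 1)) = Add(-3, -5) = -8)
Function('f')(z, E) = Add(8, z) (Function('f')(z, E) = Add(z, Mul(-1, -8)) = Add(z, 8) = Add(8, z))
Mul(-762, Function('f')(-62, -11)) = Mul(-762, Add(8, -62)) = Mul(-762, -54) = 41148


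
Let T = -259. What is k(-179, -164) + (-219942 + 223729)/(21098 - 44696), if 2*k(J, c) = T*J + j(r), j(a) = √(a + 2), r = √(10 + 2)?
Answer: 273504826/11799 + √(2 + 2*√3)/2 ≈ 23182.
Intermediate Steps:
r = 2*√3 (r = √12 = 2*√3 ≈ 3.4641)
j(a) = √(2 + a)
k(J, c) = √(2 + 2*√3)/2 - 259*J/2 (k(J, c) = (-259*J + √(2 + 2*√3))/2 = (√(2 + 2*√3) - 259*J)/2 = √(2 + 2*√3)/2 - 259*J/2)
k(-179, -164) + (-219942 + 223729)/(21098 - 44696) = (√(2 + 2*√3)/2 - 259/2*(-179)) + (-219942 + 223729)/(21098 - 44696) = (√(2 + 2*√3)/2 + 46361/2) + 3787/(-23598) = (46361/2 + √(2 + 2*√3)/2) + 3787*(-1/23598) = (46361/2 + √(2 + 2*√3)/2) - 3787/23598 = 273504826/11799 + √(2 + 2*√3)/2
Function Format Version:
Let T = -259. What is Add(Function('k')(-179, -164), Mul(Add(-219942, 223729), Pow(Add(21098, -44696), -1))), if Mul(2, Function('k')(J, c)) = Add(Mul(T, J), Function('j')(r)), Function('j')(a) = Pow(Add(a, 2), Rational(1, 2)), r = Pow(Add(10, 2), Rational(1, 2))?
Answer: Add(Rational(273504826, 11799), Mul(Rational(1, 2), Pow(Add(2, Mul(2, Pow(3, Rational(1, 2)))), Rational(1, 2)))) ≈ 23182.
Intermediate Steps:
r = Mul(2, Pow(3, Rational(1, 2))) (r = Pow(12, Rational(1, 2)) = Mul(2, Pow(3, Rational(1, 2))) ≈ 3.4641)
Function('j')(a) = Pow(Add(2, a), Rational(1, 2))
Function('k')(J, c) = Add(Mul(Rational(1, 2), Pow(Add(2, Mul(2, Pow(3, Rational(1, 2)))), Rational(1, 2))), Mul(Rational(-259, 2), J)) (Function('k')(J, c) = Mul(Rational(1, 2), Add(Mul(-259, J), Pow(Add(2, Mul(2, Pow(3, Rational(1, 2)))), Rational(1, 2)))) = Mul(Rational(1, 2), Add(Pow(Add(2, Mul(2, Pow(3, Rational(1, 2)))), Rational(1, 2)), Mul(-259, J))) = Add(Mul(Rational(1, 2), Pow(Add(2, Mul(2, Pow(3, Rational(1, 2)))), Rational(1, 2))), Mul(Rational(-259, 2), J)))
Add(Function('k')(-179, -164), Mul(Add(-219942, 223729), Pow(Add(21098, -44696), -1))) = Add(Add(Mul(Rational(1, 2), Pow(Add(2, Mul(2, Pow(3, Rational(1, 2)))), Rational(1, 2))), Mul(Rational(-259, 2), -179)), Mul(Add(-219942, 223729), Pow(Add(21098, -44696), -1))) = Add(Add(Mul(Rational(1, 2), Pow(Add(2, Mul(2, Pow(3, Rational(1, 2)))), Rational(1, 2))), Rational(46361, 2)), Mul(3787, Pow(-23598, -1))) = Add(Add(Rational(46361, 2), Mul(Rational(1, 2), Pow(Add(2, Mul(2, Pow(3, Rational(1, 2)))), Rational(1, 2)))), Mul(3787, Rational(-1, 23598))) = Add(Add(Rational(46361, 2), Mul(Rational(1, 2), Pow(Add(2, Mul(2, Pow(3, Rational(1, 2)))), Rational(1, 2)))), Rational(-3787, 23598)) = Add(Rational(273504826, 11799), Mul(Rational(1, 2), Pow(Add(2, Mul(2, Pow(3, Rational(1, 2)))), Rational(1, 2))))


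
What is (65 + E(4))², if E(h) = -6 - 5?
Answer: 2916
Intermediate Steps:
E(h) = -11
(65 + E(4))² = (65 - 11)² = 54² = 2916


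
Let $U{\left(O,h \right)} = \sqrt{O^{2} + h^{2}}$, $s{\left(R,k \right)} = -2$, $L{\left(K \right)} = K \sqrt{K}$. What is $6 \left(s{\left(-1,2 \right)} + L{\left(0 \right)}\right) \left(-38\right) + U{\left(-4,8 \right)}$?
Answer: $456 + 4 \sqrt{5} \approx 464.94$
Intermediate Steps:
$L{\left(K \right)} = K^{\frac{3}{2}}$
$6 \left(s{\left(-1,2 \right)} + L{\left(0 \right)}\right) \left(-38\right) + U{\left(-4,8 \right)} = 6 \left(-2 + 0^{\frac{3}{2}}\right) \left(-38\right) + \sqrt{\left(-4\right)^{2} + 8^{2}} = 6 \left(-2 + 0\right) \left(-38\right) + \sqrt{16 + 64} = 6 \left(-2\right) \left(-38\right) + \sqrt{80} = \left(-12\right) \left(-38\right) + 4 \sqrt{5} = 456 + 4 \sqrt{5}$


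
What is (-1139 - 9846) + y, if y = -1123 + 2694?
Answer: -9414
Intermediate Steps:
y = 1571
(-1139 - 9846) + y = (-1139 - 9846) + 1571 = -10985 + 1571 = -9414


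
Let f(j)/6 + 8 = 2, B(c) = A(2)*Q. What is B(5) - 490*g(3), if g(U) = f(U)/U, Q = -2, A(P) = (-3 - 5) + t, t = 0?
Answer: 5896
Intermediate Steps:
A(P) = -8 (A(P) = (-3 - 5) + 0 = -8 + 0 = -8)
B(c) = 16 (B(c) = -8*(-2) = 16)
f(j) = -36 (f(j) = -48 + 6*2 = -48 + 12 = -36)
g(U) = -36/U
B(5) - 490*g(3) = 16 - (-17640)/3 = 16 - 490*(-12) = 16 + 5880 = 5896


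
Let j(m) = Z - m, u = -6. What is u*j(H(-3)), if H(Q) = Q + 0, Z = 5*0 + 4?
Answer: -42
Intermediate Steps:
Z = 4 (Z = 0 + 4 = 4)
H(Q) = Q
j(m) = 4 - m
u*j(H(-3)) = -6*(4 - 1*(-3)) = -6*(4 + 3) = -6*7 = -42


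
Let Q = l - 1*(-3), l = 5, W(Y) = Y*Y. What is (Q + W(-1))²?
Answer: 81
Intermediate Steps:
W(Y) = Y²
Q = 8 (Q = 5 - 1*(-3) = 5 + 3 = 8)
(Q + W(-1))² = (8 + (-1)²)² = (8 + 1)² = 9² = 81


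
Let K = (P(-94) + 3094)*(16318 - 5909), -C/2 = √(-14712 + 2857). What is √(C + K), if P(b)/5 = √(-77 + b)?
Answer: √(32205446 - 2*I*√11855 + 156135*I*√19) ≈ 5675.3 + 59.94*I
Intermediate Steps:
P(b) = 5*√(-77 + b)
C = -2*I*√11855 (C = -2*√(-14712 + 2857) = -2*I*√11855 ≈ -217.76*I)
K = 32205446 + 156135*I*√19 (K = (5*√(-77 - 94) + 3094)*(16318 - 5909) = (5*√(-171) + 3094)*10409 = (5*(3*I*√19) + 3094)*10409 = (15*I*√19 + 3094)*10409 = (3094 + 15*I*√19)*10409 = 32205446 + 156135*I*√19 ≈ 3.2205e+7 + 6.8058e+5*I)
√(C + K) = √(-2*I*√11855 + (32205446 + 156135*I*√19)) = √(32205446 - 2*I*√11855 + 156135*I*√19)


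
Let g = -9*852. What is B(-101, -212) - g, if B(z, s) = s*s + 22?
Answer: 52634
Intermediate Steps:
B(z, s) = 22 + s² (B(z, s) = s² + 22 = 22 + s²)
g = -7668
B(-101, -212) - g = (22 + (-212)²) - 1*(-7668) = (22 + 44944) + 7668 = 44966 + 7668 = 52634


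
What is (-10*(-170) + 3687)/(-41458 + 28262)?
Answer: -5387/13196 ≈ -0.40823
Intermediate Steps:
(-10*(-170) + 3687)/(-41458 + 28262) = (1700 + 3687)/(-13196) = 5387*(-1/13196) = -5387/13196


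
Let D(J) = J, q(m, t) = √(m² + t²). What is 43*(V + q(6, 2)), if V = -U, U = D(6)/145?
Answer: -258/145 + 86*√10 ≈ 270.18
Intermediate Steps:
U = 6/145 ≈ 0.041379
V = -6/145 (V = -1*6/145 = -6/145 ≈ -0.041379)
43*(V + q(6, 2)) = 43*(-6/145 + √(6² + 2²)) = 43*(-6/145 + √(36 + 4)) = 43*(-6/145 + √40) = 43*(-6/145 + 2*√10) = -258/145 + 86*√10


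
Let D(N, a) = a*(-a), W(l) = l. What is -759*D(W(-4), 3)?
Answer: 6831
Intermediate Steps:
D(N, a) = -a²
-759*D(W(-4), 3) = -(-759)*3² = -(-759)*9 = -759*(-9) = 6831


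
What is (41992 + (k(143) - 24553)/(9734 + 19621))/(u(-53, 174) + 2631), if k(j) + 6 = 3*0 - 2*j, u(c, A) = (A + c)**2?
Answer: 246530063/101403912 ≈ 2.4312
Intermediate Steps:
k(j) = -6 - 2*j (k(j) = -6 + (3*0 - 2*j) = -6 + (0 - 2*j) = -6 - 2*j)
(41992 + (k(143) - 24553)/(9734 + 19621))/(u(-53, 174) + 2631) = (41992 + ((-6 - 2*143) - 24553)/(9734 + 19621))/((174 - 53)**2 + 2631) = (41992 + ((-6 - 286) - 24553)/29355)/(121**2 + 2631) = (41992 + (-292 - 24553)*(1/29355))/(14641 + 2631) = (41992 - 24845*1/29355)/17272 = (41992 - 4969/5871)*(1/17272) = (246530063/5871)*(1/17272) = 246530063/101403912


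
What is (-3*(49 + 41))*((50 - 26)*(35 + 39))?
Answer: -479520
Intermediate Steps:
(-3*(49 + 41))*((50 - 26)*(35 + 39)) = (-3*90)*(24*74) = -270*1776 = -479520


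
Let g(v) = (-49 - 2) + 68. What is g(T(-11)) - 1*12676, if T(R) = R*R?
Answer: -12659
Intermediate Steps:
T(R) = R²
g(v) = 17 (g(v) = -51 + 68 = 17)
g(T(-11)) - 1*12676 = 17 - 1*12676 = 17 - 12676 = -12659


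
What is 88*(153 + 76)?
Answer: 20152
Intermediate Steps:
88*(153 + 76) = 88*229 = 20152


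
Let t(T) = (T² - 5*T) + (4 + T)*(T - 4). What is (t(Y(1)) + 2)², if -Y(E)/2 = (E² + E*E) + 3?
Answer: 55696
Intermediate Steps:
Y(E) = -6 - 4*E² (Y(E) = -2*((E² + E*E) + 3) = -2*((E² + E²) + 3) = -2*(2*E² + 3) = -2*(3 + 2*E²) = -6 - 4*E²)
t(T) = T² - 5*T + (-4 + T)*(4 + T) (t(T) = (T² - 5*T) + (4 + T)*(-4 + T) = (T² - 5*T) + (-4 + T)*(4 + T) = T² - 5*T + (-4 + T)*(4 + T))
(t(Y(1)) + 2)² = ((-16 - 5*(-6 - 4*1²) + 2*(-6 - 4*1²)²) + 2)² = ((-16 - 5*(-6 - 4*1) + 2*(-6 - 4*1)²) + 2)² = ((-16 - 5*(-6 - 4) + 2*(-6 - 4)²) + 2)² = ((-16 - 5*(-10) + 2*(-10)²) + 2)² = ((-16 + 50 + 2*100) + 2)² = ((-16 + 50 + 200) + 2)² = (234 + 2)² = 236² = 55696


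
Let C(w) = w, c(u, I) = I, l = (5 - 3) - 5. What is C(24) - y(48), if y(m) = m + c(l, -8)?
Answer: -16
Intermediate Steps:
l = -3 (l = 2 - 5 = -3)
y(m) = -8 + m (y(m) = m - 8 = -8 + m)
C(24) - y(48) = 24 - (-8 + 48) = 24 - 1*40 = 24 - 40 = -16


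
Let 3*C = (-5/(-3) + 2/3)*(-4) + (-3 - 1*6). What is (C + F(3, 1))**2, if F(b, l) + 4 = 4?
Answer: 3025/81 ≈ 37.346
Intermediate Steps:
F(b, l) = 0 (F(b, l) = -4 + 4 = 0)
C = -55/9 (C = ((-5/(-3) + 2/3)*(-4) + (-3 - 1*6))/3 = ((-5*(-1/3) + 2*(1/3))*(-4) + (-3 - 6))/3 = ((5/3 + 2/3)*(-4) - 9)/3 = ((7/3)*(-4) - 9)/3 = (-28/3 - 9)/3 = (1/3)*(-55/3) = -55/9 ≈ -6.1111)
(C + F(3, 1))**2 = (-55/9 + 0)**2 = (-55/9)**2 = 3025/81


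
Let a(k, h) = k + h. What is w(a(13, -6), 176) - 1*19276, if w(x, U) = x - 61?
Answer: -19330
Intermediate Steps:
a(k, h) = h + k
w(x, U) = -61 + x
w(a(13, -6), 176) - 1*19276 = (-61 + (-6 + 13)) - 1*19276 = (-61 + 7) - 19276 = -54 - 19276 = -19330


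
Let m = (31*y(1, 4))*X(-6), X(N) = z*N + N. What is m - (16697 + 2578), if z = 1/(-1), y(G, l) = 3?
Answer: -19275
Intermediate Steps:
z = -1
X(N) = 0 (X(N) = -N + N = 0)
m = 0 (m = (31*3)*0 = 93*0 = 0)
m - (16697 + 2578) = 0 - (16697 + 2578) = 0 - 1*19275 = 0 - 19275 = -19275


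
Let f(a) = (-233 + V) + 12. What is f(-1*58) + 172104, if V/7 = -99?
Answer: 171190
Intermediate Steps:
V = -693 (V = 7*(-99) = -693)
f(a) = -914 (f(a) = (-233 - 693) + 12 = -926 + 12 = -914)
f(-1*58) + 172104 = -914 + 172104 = 171190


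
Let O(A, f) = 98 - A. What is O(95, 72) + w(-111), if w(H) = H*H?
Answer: 12324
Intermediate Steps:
w(H) = H²
O(95, 72) + w(-111) = (98 - 1*95) + (-111)² = (98 - 95) + 12321 = 3 + 12321 = 12324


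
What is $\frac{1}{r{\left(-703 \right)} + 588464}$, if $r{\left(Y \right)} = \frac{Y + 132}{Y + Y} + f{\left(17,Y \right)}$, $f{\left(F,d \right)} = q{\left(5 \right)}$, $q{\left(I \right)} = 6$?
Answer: $\frac{1406}{827389391} \approx 1.6993 \cdot 10^{-6}$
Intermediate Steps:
$f{\left(F,d \right)} = 6$
$r{\left(Y \right)} = 6 + \frac{132 + Y}{2 Y}$ ($r{\left(Y \right)} = \frac{Y + 132}{Y + Y} + 6 = \frac{132 + Y}{2 Y} + 6 = 6 + \frac{132 + Y}{2 Y}$)
$\frac{1}{r{\left(-703 \right)} + 588464} = \frac{1}{\left(\frac{13}{2} + \frac{66}{-703}\right) + 588464} = \frac{1}{\left(\frac{13}{2} + 66 \left(- \frac{1}{703}\right)\right) + 588464} = \frac{1}{\left(\frac{13}{2} - \frac{66}{703}\right) + 588464} = \frac{1}{\frac{9007}{1406} + 588464} = \frac{1}{\frac{827389391}{1406}} = \frac{1406}{827389391}$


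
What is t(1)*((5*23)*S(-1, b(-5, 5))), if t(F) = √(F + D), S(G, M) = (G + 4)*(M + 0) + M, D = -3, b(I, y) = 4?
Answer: 1840*I*√2 ≈ 2602.2*I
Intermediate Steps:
S(G, M) = M + M*(4 + G) (S(G, M) = (4 + G)*M + M = M*(4 + G) + M = M + M*(4 + G))
t(F) = √(-3 + F) (t(F) = √(F - 3) = √(-3 + F))
t(1)*((5*23)*S(-1, b(-5, 5))) = √(-3 + 1)*((5*23)*(4*(5 - 1))) = √(-2)*(115*(4*4)) = (I*√2)*(115*16) = (I*√2)*1840 = 1840*I*√2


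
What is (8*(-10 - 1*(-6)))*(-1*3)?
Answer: 96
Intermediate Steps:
(8*(-10 - 1*(-6)))*(-1*3) = (8*(-10 + 6))*(-3) = (8*(-4))*(-3) = -32*(-3) = 96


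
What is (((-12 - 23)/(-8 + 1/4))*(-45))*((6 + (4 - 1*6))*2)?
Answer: -50400/31 ≈ -1625.8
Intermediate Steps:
(((-12 - 23)/(-8 + 1/4))*(-45))*((6 + (4 - 1*6))*2) = (-35/(-8 + ¼)*(-45))*((6 + (4 - 6))*2) = (-35/(-31/4)*(-45))*((6 - 2)*2) = (-35*(-4/31)*(-45))*(4*2) = ((140/31)*(-45))*8 = -6300/31*8 = -50400/31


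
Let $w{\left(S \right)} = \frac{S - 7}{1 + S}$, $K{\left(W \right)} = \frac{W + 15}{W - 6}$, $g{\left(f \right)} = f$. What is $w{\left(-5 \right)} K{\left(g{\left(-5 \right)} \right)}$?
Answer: $- \frac{30}{11} \approx -2.7273$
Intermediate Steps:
$K{\left(W \right)} = \frac{15 + W}{-6 + W}$
$w{\left(S \right)} = \frac{-7 + S}{1 + S}$
$w{\left(-5 \right)} K{\left(g{\left(-5 \right)} \right)} = \frac{-7 - 5}{1 - 5} \frac{15 - 5}{-6 - 5} = \frac{1}{-4} \left(-12\right) \frac{1}{-11} \cdot 10 = \left(- \frac{1}{4}\right) \left(-12\right) \left(\left(- \frac{1}{11}\right) 10\right) = 3 \left(- \frac{10}{11}\right) = - \frac{30}{11}$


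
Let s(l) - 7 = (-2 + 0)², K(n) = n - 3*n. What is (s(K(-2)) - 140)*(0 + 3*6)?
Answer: -2322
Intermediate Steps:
K(n) = -2*n
s(l) = 11 (s(l) = 7 + (-2 + 0)² = 7 + (-2)² = 7 + 4 = 11)
(s(K(-2)) - 140)*(0 + 3*6) = (11 - 140)*(0 + 3*6) = -129*(0 + 18) = -129*18 = -2322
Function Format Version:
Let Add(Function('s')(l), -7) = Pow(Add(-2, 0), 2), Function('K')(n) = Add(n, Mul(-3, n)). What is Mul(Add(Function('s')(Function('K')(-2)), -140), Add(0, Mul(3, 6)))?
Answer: -2322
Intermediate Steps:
Function('K')(n) = Mul(-2, n)
Function('s')(l) = 11 (Function('s')(l) = Add(7, Pow(Add(-2, 0), 2)) = Add(7, Pow(-2, 2)) = Add(7, 4) = 11)
Mul(Add(Function('s')(Function('K')(-2)), -140), Add(0, Mul(3, 6))) = Mul(Add(11, -140), Add(0, Mul(3, 6))) = Mul(-129, Add(0, 18)) = Mul(-129, 18) = -2322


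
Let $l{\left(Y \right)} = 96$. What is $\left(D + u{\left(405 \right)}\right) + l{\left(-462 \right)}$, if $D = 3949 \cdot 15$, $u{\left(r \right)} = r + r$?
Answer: $60141$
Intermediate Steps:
$u{\left(r \right)} = 2 r$
$D = 59235$
$\left(D + u{\left(405 \right)}\right) + l{\left(-462 \right)} = \left(59235 + 2 \cdot 405\right) + 96 = \left(59235 + 810\right) + 96 = 60045 + 96 = 60141$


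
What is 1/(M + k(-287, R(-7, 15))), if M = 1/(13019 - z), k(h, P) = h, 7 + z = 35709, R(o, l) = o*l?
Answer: -22683/6510022 ≈ -0.0034843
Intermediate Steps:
R(o, l) = l*o
z = 35702 (z = -7 + 35709 = 35702)
M = -1/22683 (M = 1/(13019 - 1*35702) = 1/(13019 - 35702) = 1/(-22683) = -1/22683 ≈ -4.4086e-5)
1/(M + k(-287, R(-7, 15))) = 1/(-1/22683 - 287) = 1/(-6510022/22683) = -22683/6510022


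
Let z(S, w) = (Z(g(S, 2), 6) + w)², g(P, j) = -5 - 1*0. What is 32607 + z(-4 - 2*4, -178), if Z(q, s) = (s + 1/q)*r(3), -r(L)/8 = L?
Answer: 3330571/25 ≈ 1.3322e+5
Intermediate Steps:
r(L) = -8*L
g(P, j) = -5 (g(P, j) = -5 + 0 = -5)
Z(q, s) = -24*s - 24/q (Z(q, s) = (s + 1/q)*(-8*3) = (s + 1/q)*(-24) = -24*s - 24/q)
z(S, w) = (-696/5 + w)² (z(S, w) = ((-24*6 - 24/(-5)) + w)² = ((-144 - 24*(-⅕)) + w)² = ((-144 + 24/5) + w)² = (-696/5 + w)²)
32607 + z(-4 - 2*4, -178) = 32607 + (-696 + 5*(-178))²/25 = 32607 + (-696 - 890)²/25 = 32607 + (1/25)*(-1586)² = 32607 + (1/25)*2515396 = 32607 + 2515396/25 = 3330571/25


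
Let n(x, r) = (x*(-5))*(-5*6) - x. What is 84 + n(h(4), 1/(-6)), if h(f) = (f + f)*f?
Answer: 4852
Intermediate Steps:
h(f) = 2*f² (h(f) = (2*f)*f = 2*f²)
n(x, r) = 149*x (n(x, r) = -5*x*(-30) - x = 150*x - x = 149*x)
84 + n(h(4), 1/(-6)) = 84 + 149*(2*4²) = 84 + 149*(2*16) = 84 + 149*32 = 84 + 4768 = 4852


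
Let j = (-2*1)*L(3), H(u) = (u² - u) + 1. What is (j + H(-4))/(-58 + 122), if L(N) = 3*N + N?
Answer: -3/64 ≈ -0.046875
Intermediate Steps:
L(N) = 4*N
H(u) = 1 + u² - u
j = -24 (j = (-2*1)*(4*3) = -2*12 = -24)
(j + H(-4))/(-58 + 122) = (-24 + (1 + (-4)² - 1*(-4)))/(-58 + 122) = (-24 + (1 + 16 + 4))/64 = (-24 + 21)*(1/64) = -3*1/64 = -3/64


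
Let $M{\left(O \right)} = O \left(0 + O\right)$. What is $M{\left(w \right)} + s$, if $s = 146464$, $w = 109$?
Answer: $158345$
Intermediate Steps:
$M{\left(O \right)} = O^{2}$ ($M{\left(O \right)} = O O = O^{2}$)
$M{\left(w \right)} + s = 109^{2} + 146464 = 11881 + 146464 = 158345$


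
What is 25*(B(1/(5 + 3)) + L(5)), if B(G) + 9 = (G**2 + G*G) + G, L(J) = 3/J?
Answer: -6595/32 ≈ -206.09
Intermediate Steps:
B(G) = -9 + G + 2*G**2 (B(G) = -9 + ((G**2 + G*G) + G) = -9 + ((G**2 + G**2) + G) = -9 + (2*G**2 + G) = -9 + (G + 2*G**2) = -9 + G + 2*G**2)
25*(B(1/(5 + 3)) + L(5)) = 25*((-9 + 1/(5 + 3) + 2*(1/(5 + 3))**2) + 3/5) = 25*((-9 + 1/8 + 2*(1/8)**2) + 3*(1/5)) = 25*((-9 + 1/8 + 2*(1/8)**2) + 3/5) = 25*((-9 + 1/8 + 2*(1/64)) + 3/5) = 25*((-9 + 1/8 + 1/32) + 3/5) = 25*(-283/32 + 3/5) = 25*(-1319/160) = -6595/32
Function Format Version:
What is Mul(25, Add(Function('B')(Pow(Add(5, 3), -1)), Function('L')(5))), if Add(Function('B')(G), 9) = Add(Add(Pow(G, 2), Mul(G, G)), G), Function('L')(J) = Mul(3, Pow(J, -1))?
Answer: Rational(-6595, 32) ≈ -206.09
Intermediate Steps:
Function('B')(G) = Add(-9, G, Mul(2, Pow(G, 2))) (Function('B')(G) = Add(-9, Add(Add(Pow(G, 2), Mul(G, G)), G)) = Add(-9, Add(Add(Pow(G, 2), Pow(G, 2)), G)) = Add(-9, Add(Mul(2, Pow(G, 2)), G)) = Add(-9, Add(G, Mul(2, Pow(G, 2)))) = Add(-9, G, Mul(2, Pow(G, 2))))
Mul(25, Add(Function('B')(Pow(Add(5, 3), -1)), Function('L')(5))) = Mul(25, Add(Add(-9, Pow(Add(5, 3), -1), Mul(2, Pow(Pow(Add(5, 3), -1), 2))), Mul(3, Pow(5, -1)))) = Mul(25, Add(Add(-9, Pow(8, -1), Mul(2, Pow(Pow(8, -1), 2))), Mul(3, Rational(1, 5)))) = Mul(25, Add(Add(-9, Rational(1, 8), Mul(2, Pow(Rational(1, 8), 2))), Rational(3, 5))) = Mul(25, Add(Add(-9, Rational(1, 8), Mul(2, Rational(1, 64))), Rational(3, 5))) = Mul(25, Add(Add(-9, Rational(1, 8), Rational(1, 32)), Rational(3, 5))) = Mul(25, Add(Rational(-283, 32), Rational(3, 5))) = Mul(25, Rational(-1319, 160)) = Rational(-6595, 32)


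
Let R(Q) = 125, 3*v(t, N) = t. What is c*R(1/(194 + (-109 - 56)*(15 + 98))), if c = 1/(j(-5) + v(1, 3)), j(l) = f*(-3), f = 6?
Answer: -375/53 ≈ -7.0755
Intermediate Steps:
v(t, N) = t/3
j(l) = -18 (j(l) = 6*(-3) = -18)
c = -3/53 (c = 1/(-18 + (1/3)*1) = 1/(-18 + 1/3) = 1/(-53/3) = -3/53 ≈ -0.056604)
c*R(1/(194 + (-109 - 56)*(15 + 98))) = -3/53*125 = -375/53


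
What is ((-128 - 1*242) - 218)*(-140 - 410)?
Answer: 323400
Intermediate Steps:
((-128 - 1*242) - 218)*(-140 - 410) = ((-128 - 242) - 218)*(-550) = (-370 - 218)*(-550) = -588*(-550) = 323400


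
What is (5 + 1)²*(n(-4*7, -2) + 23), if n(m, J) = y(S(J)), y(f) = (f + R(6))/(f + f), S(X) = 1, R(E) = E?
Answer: 954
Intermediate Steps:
y(f) = (6 + f)/(2*f) (y(f) = (f + 6)/(f + f) = (6 + f)/((2*f)) = (6 + f)*(1/(2*f)) = (6 + f)/(2*f))
n(m, J) = 7/2 (n(m, J) = (½)*(6 + 1)/1 = (½)*1*7 = 7/2)
(5 + 1)²*(n(-4*7, -2) + 23) = (5 + 1)²*(7/2 + 23) = 6²*(53/2) = 36*(53/2) = 954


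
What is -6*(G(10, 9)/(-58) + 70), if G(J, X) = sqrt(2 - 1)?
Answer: -12177/29 ≈ -419.90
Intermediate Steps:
G(J, X) = 1 (G(J, X) = sqrt(1) = 1)
-6*(G(10, 9)/(-58) + 70) = -6*(1/(-58) + 70) = -6*(1*(-1/58) + 70) = -6*(-1/58 + 70) = -6*4059/58 = -12177/29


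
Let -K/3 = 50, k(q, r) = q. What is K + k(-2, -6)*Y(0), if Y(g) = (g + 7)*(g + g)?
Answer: -150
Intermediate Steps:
Y(g) = 2*g*(7 + g) (Y(g) = (7 + g)*(2*g) = 2*g*(7 + g))
K = -150 (K = -3*50 = -150)
K + k(-2, -6)*Y(0) = -150 - 4*0*(7 + 0) = -150 - 4*0*7 = -150 - 2*0 = -150 + 0 = -150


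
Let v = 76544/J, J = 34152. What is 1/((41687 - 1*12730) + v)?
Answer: 4269/123627001 ≈ 3.4531e-5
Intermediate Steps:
v = 9568/4269 (v = 76544/34152 = 76544*(1/34152) = 9568/4269 ≈ 2.2413)
1/((41687 - 1*12730) + v) = 1/((41687 - 1*12730) + 9568/4269) = 1/((41687 - 12730) + 9568/4269) = 1/(28957 + 9568/4269) = 1/(123627001/4269) = 4269/123627001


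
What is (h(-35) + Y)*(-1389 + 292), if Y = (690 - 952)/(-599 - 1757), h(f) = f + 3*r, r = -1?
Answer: 48962401/1178 ≈ 41564.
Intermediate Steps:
h(f) = -3 + f (h(f) = f + 3*(-1) = f - 3 = -3 + f)
Y = 131/1178 (Y = -262/(-2356) = -262*(-1/2356) = 131/1178 ≈ 0.11121)
(h(-35) + Y)*(-1389 + 292) = ((-3 - 35) + 131/1178)*(-1389 + 292) = (-38 + 131/1178)*(-1097) = -44633/1178*(-1097) = 48962401/1178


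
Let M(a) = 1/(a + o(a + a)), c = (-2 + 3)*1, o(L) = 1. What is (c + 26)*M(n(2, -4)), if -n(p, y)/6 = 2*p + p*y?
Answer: 27/25 ≈ 1.0800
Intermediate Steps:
n(p, y) = -12*p - 6*p*y (n(p, y) = -6*(2*p + p*y) = -12*p - 6*p*y)
c = 1 (c = 1*1 = 1)
M(a) = 1/(1 + a) (M(a) = 1/(a + 1) = 1/(1 + a))
(c + 26)*M(n(2, -4)) = (1 + 26)/(1 - 6*2*(2 - 4)) = 27/(1 - 6*2*(-2)) = 27/(1 + 24) = 27/25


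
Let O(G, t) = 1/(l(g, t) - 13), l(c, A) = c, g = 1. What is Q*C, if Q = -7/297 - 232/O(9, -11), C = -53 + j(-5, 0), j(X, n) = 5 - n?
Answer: -13229456/99 ≈ -1.3363e+5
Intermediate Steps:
C = -48 (C = -53 + (5 - 1*0) = -53 + (5 + 0) = -53 + 5 = -48)
O(G, t) = -1/12 (O(G, t) = 1/(1 - 13) = 1/(-12) = -1/12)
Q = 826841/297 (Q = -7/297 - 232/(-1/12) = -7*1/297 - 232*(-12) = -7/297 + 2784 = 826841/297 ≈ 2784.0)
Q*C = (826841/297)*(-48) = -13229456/99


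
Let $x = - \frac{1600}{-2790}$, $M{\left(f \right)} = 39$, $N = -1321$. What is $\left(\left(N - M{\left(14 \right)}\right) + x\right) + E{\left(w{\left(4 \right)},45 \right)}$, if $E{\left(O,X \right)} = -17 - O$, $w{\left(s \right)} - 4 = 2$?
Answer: $- \frac{385697}{279} \approx -1382.4$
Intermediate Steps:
$w{\left(s \right)} = 6$ ($w{\left(s \right)} = 4 + 2 = 6$)
$x = \frac{160}{279}$ ($x = \left(-1600\right) \left(- \frac{1}{2790}\right) = \frac{160}{279} \approx 0.57348$)
$\left(\left(N - M{\left(14 \right)}\right) + x\right) + E{\left(w{\left(4 \right)},45 \right)} = \left(\left(-1321 - 39\right) + \frac{160}{279}\right) - 23 = \left(-1360 + \frac{160}{279}\right) - 23 = - \frac{379280}{279} - 23 = - \frac{385697}{279}$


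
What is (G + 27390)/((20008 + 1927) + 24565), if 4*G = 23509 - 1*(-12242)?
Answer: 48437/62000 ≈ 0.78124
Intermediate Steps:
G = 35751/4 (G = (23509 - 1*(-12242))/4 = (23509 + 12242)/4 = (¼)*35751 = 35751/4 ≈ 8937.8)
(G + 27390)/((20008 + 1927) + 24565) = (35751/4 + 27390)/((20008 + 1927) + 24565) = 145311/(4*(21935 + 24565)) = (145311/4)/46500 = (145311/4)*(1/46500) = 48437/62000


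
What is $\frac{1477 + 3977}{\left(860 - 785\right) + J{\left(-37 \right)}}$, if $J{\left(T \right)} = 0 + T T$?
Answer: $\frac{2727}{722} \approx 3.777$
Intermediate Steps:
$J{\left(T \right)} = T^{2}$ ($J{\left(T \right)} = 0 + T^{2} = T^{2}$)
$\frac{1477 + 3977}{\left(860 - 785\right) + J{\left(-37 \right)}} = \frac{1477 + 3977}{\left(860 - 785\right) + \left(-37\right)^{2}} = \frac{5454}{75 + 1369} = \frac{5454}{1444} = 5454 \cdot \frac{1}{1444} = \frac{2727}{722}$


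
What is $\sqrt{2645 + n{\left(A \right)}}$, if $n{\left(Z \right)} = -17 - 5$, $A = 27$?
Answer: $\sqrt{2623} \approx 51.215$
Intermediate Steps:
$n{\left(Z \right)} = -22$ ($n{\left(Z \right)} = -17 - 5 = -22$)
$\sqrt{2645 + n{\left(A \right)}} = \sqrt{2645 - 22} = \sqrt{2623}$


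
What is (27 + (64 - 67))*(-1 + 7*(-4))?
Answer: -696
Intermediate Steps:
(27 + (64 - 67))*(-1 + 7*(-4)) = (27 - 3)*(-1 - 28) = 24*(-29) = -696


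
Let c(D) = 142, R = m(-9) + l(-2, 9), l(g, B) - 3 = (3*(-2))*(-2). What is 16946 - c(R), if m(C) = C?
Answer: 16804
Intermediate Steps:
l(g, B) = 15 (l(g, B) = 3 + (3*(-2))*(-2) = 3 - 6*(-2) = 3 + 12 = 15)
R = 6 (R = -9 + 15 = 6)
16946 - c(R) = 16946 - 1*142 = 16946 - 142 = 16804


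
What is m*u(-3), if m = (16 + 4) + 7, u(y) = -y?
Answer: 81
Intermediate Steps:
m = 27 (m = 20 + 7 = 27)
m*u(-3) = 27*(-1*(-3)) = 27*3 = 81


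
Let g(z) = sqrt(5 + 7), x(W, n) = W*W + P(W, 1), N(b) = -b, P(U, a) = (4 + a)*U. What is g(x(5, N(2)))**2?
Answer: 12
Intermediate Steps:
P(U, a) = U*(4 + a)
x(W, n) = W**2 + 5*W (x(W, n) = W*W + W*(4 + 1) = W**2 + W*5 = W**2 + 5*W)
g(z) = 2*sqrt(3) (g(z) = sqrt(12) = 2*sqrt(3))
g(x(5, N(2)))**2 = (2*sqrt(3))**2 = 12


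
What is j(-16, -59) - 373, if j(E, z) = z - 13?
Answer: -445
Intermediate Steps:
j(E, z) = -13 + z
j(-16, -59) - 373 = (-13 - 59) - 373 = -72 - 373 = -445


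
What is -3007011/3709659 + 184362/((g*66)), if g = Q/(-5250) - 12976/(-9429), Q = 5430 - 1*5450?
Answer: 8952917690771789/4424730395734 ≈ 2023.4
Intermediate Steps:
Q = -20 (Q = 5430 - 5450 = -20)
g = 325298/235725 (g = -20/(-5250) - 12976/(-9429) = -20*(-1/5250) - 12976*(-1/9429) = 2/525 + 12976/9429 = 325298/235725 ≈ 1.3800)
-3007011/3709659 + 184362/((g*66)) = -3007011/3709659 + 184362/(((325298/235725)*66)) = -3007011*1/3709659 + 184362/(7156556/78575) = -1002337/1236553 + 184362*(78575/7156556) = -1002337/1236553 + 7243122075/3578278 = 8952917690771789/4424730395734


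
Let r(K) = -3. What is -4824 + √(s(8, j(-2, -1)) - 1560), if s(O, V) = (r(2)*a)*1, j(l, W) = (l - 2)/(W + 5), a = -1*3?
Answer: -4824 + I*√1551 ≈ -4824.0 + 39.383*I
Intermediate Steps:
a = -3
j(l, W) = (-2 + l)/(5 + W)
s(O, V) = 9 (s(O, V) = -3*(-3)*1 = 9*1 = 9)
-4824 + √(s(8, j(-2, -1)) - 1560) = -4824 + √(9 - 1560) = -4824 + √(-1551) = -4824 + I*√1551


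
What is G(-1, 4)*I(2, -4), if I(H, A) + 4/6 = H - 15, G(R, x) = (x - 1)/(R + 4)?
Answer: -41/3 ≈ -13.667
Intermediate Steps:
G(R, x) = (-1 + x)/(4 + R)
I(H, A) = -47/3 + H (I(H, A) = -⅔ + (H - 15) = -⅔ + (-15 + H) = -47/3 + H)
G(-1, 4)*I(2, -4) = ((-1 + 4)/(4 - 1))*(-47/3 + 2) = (3/3)*(-41/3) = ((⅓)*3)*(-41/3) = 1*(-41/3) = -41/3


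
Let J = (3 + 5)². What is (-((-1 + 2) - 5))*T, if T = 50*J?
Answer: 12800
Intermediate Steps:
J = 64 (J = 8² = 64)
T = 3200 (T = 50*64 = 3200)
(-((-1 + 2) - 5))*T = -((-1 + 2) - 5)*3200 = -(1 - 5)*3200 = -1*(-4)*3200 = 4*3200 = 12800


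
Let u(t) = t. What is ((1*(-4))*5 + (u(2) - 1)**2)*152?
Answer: -2888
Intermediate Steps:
((1*(-4))*5 + (u(2) - 1)**2)*152 = ((1*(-4))*5 + (2 - 1)**2)*152 = (-4*5 + 1**2)*152 = (-20 + 1)*152 = -19*152 = -2888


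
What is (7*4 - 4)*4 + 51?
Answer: 147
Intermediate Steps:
(7*4 - 4)*4 + 51 = (28 - 4)*4 + 51 = 24*4 + 51 = 96 + 51 = 147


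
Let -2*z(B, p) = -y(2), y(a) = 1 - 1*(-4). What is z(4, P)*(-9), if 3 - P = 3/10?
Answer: -45/2 ≈ -22.500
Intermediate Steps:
y(a) = 5 (y(a) = 1 + 4 = 5)
P = 27/10 (P = 3 - 3/10 = 27/10 ≈ 2.7000)
z(B, p) = 5/2 (z(B, p) = -(-1)*5/2 = -1/2*(-5) = 5/2)
z(4, P)*(-9) = (5/2)*(-9) = -45/2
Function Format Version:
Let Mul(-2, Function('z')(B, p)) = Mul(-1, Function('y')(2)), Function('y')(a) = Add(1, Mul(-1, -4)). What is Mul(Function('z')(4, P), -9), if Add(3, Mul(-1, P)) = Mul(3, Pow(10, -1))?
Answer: Rational(-45, 2) ≈ -22.500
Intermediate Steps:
Function('y')(a) = 5 (Function('y')(a) = Add(1, 4) = 5)
P = Rational(27, 10) (P = Add(3, Mul(-1, Mul(3, Pow(10, -1)))) = Add(3, Mul(-1, Mul(3, Rational(1, 10)))) = Add(3, Mul(-1, Rational(3, 10))) = Add(3, Rational(-3, 10)) = Rational(27, 10) ≈ 2.7000)
Function('z')(B, p) = Rational(5, 2) (Function('z')(B, p) = Mul(Rational(-1, 2), Mul(-1, 5)) = Mul(Rational(-1, 2), -5) = Rational(5, 2))
Mul(Function('z')(4, P), -9) = Mul(Rational(5, 2), -9) = Rational(-45, 2)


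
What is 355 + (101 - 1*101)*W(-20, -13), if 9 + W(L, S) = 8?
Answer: 355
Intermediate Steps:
W(L, S) = -1 (W(L, S) = -9 + 8 = -1)
355 + (101 - 1*101)*W(-20, -13) = 355 + (101 - 1*101)*(-1) = 355 + (101 - 101)*(-1) = 355 + 0*(-1) = 355 + 0 = 355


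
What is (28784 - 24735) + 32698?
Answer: 36747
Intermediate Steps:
(28784 - 24735) + 32698 = 4049 + 32698 = 36747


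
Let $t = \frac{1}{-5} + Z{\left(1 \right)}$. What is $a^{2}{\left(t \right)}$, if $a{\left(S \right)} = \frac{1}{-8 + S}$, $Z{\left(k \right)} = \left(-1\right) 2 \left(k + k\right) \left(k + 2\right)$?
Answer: $\frac{25}{10201} \approx 0.0024507$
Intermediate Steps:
$Z{\left(k \right)} = - 4 k \left(2 + k\right)$ ($Z{\left(k \right)} = - 2 \cdot 2 k \left(2 + k\right) = - 4 k \left(2 + k\right)$)
$t = - \frac{61}{5}$ ($t = \frac{1}{-5} - 4 \left(2 + 1\right) = - \frac{1}{5} - 4 \cdot 3 = - \frac{1}{5} - 12 = - \frac{61}{5} \approx -12.2$)
$a^{2}{\left(t \right)} = \left(\frac{1}{-8 - \frac{61}{5}}\right)^{2} = \left(\frac{1}{- \frac{101}{5}}\right)^{2} = \left(- \frac{5}{101}\right)^{2} = \frac{25}{10201}$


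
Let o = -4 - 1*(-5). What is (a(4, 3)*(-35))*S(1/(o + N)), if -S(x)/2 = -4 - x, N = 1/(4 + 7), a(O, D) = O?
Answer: -4130/3 ≈ -1376.7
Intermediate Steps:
o = 1 (o = -4 + 5 = 1)
N = 1/11 ≈ 0.090909
S(x) = 8 + 2*x (S(x) = -2*(-4 - x) = 8 + 2*x)
(a(4, 3)*(-35))*S(1/(o + N)) = (4*(-35))*(8 + 2/(1 + 1/11)) = -140*(8 + 2/(12/11)) = -140*(8 + 2*(11/12)) = -140*(8 + 11/6) = -140*59/6 = -4130/3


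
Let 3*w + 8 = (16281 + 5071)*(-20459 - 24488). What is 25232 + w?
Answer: -319877552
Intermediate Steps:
w = -319902784 (w = -8/3 + ((16281 + 5071)*(-20459 - 24488))/3 = -8/3 + (21352*(-44947))/3 = -8/3 + (⅓)*(-959708344) = -8/3 - 959708344/3 = -319902784)
25232 + w = 25232 - 319902784 = -319877552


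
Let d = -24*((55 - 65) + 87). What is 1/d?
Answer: -1/1848 ≈ -0.00054113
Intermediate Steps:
d = -1848 (d = -24*(-10 + 87) = -24*77 = -1848)
1/d = 1/(-1848) = -1/1848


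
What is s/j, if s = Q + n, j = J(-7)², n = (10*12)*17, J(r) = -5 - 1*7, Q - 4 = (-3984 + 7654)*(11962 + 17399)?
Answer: 53878457/72 ≈ 7.4831e+5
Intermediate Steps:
Q = 107754874 (Q = 4 + (-3984 + 7654)*(11962 + 17399) = 4 + 3670*29361 = 4 + 107754870 = 107754874)
J(r) = -12 (J(r) = -5 - 7 = -12)
n = 2040 (n = 120*17 = 2040)
j = 144 (j = (-12)² = 144)
s = 107756914 (s = 107754874 + 2040 = 107756914)
s/j = 107756914/144 = 107756914*(1/144) = 53878457/72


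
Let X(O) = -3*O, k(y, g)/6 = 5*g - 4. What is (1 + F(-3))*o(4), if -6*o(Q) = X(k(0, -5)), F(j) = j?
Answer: 174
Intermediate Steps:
k(y, g) = -24 + 30*g (k(y, g) = 6*(5*g - 4) = 6*(-4 + 5*g) = -24 + 30*g)
o(Q) = -87 (o(Q) = -(-1)*(-24 + 30*(-5))/2 = -(-1)*(-24 - 150)/2 = -(-1)*(-174)/2 = -1/6*522 = -87)
(1 + F(-3))*o(4) = (1 - 3)*(-87) = -2*(-87) = 174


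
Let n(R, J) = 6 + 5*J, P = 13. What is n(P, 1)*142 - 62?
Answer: 1500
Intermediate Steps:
n(P, 1)*142 - 62 = (6 + 5*1)*142 - 62 = (6 + 5)*142 - 62 = 11*142 - 62 = 1562 - 62 = 1500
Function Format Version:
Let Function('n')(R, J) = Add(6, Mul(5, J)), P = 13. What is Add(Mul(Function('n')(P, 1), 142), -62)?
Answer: 1500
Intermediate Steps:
Add(Mul(Function('n')(P, 1), 142), -62) = Add(Mul(Add(6, Mul(5, 1)), 142), -62) = Add(Mul(Add(6, 5), 142), -62) = Add(Mul(11, 142), -62) = Add(1562, -62) = 1500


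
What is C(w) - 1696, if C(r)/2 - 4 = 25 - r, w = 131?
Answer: -1900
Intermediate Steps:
C(r) = 58 - 2*r (C(r) = 8 + 2*(25 - r) = 8 + (50 - 2*r) = 58 - 2*r)
C(w) - 1696 = (58 - 2*131) - 1696 = (58 - 262) - 1696 = -204 - 1696 = -1900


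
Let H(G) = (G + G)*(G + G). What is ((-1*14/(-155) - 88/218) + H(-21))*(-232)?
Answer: -6913016752/16895 ≈ -4.0918e+5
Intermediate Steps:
H(G) = 4*G**2 (H(G) = (2*G)*(2*G) = 4*G**2)
((-1*14/(-155) - 88/218) + H(-21))*(-232) = ((-1*14/(-155) - 88/218) + 4*(-21)**2)*(-232) = ((-14*(-1/155) - 88*1/218) + 4*441)*(-232) = ((14/155 - 44/109) + 1764)*(-232) = (-5294/16895 + 1764)*(-232) = (29797486/16895)*(-232) = -6913016752/16895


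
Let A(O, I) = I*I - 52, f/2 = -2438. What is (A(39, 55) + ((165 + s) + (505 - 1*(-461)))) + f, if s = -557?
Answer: -1329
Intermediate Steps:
f = -4876 (f = 2*(-2438) = -4876)
A(O, I) = -52 + I² (A(O, I) = I² - 52 = -52 + I²)
(A(39, 55) + ((165 + s) + (505 - 1*(-461)))) + f = ((-52 + 55²) + ((165 - 557) + (505 - 1*(-461)))) - 4876 = ((-52 + 3025) + (-392 + (505 + 461))) - 4876 = (2973 + (-392 + 966)) - 4876 = (2973 + 574) - 4876 = 3547 - 4876 = -1329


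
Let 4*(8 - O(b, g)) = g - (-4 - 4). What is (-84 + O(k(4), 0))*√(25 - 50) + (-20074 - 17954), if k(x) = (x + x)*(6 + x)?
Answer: -38028 - 390*I ≈ -38028.0 - 390.0*I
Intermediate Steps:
k(x) = 2*x*(6 + x) (k(x) = (2*x)*(6 + x) = 2*x*(6 + x))
O(b, g) = 6 - g/4 (O(b, g) = 8 - (g - (-4 - 4))/4 = 8 - (g - 1*(-8))/4 = 8 - (g + 8)/4 = 8 - (8 + g)/4 = 8 + (-2 - g/4) = 6 - g/4)
(-84 + O(k(4), 0))*√(25 - 50) + (-20074 - 17954) = (-84 + (6 - ¼*0))*√(25 - 50) + (-20074 - 17954) = (-84 + (6 + 0))*√(-25) - 38028 = (-84 + 6)*(5*I) - 38028 = -390*I - 38028 = -38028 - 390*I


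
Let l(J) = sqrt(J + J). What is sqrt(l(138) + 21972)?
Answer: sqrt(21972 + 2*sqrt(69)) ≈ 148.29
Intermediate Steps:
l(J) = sqrt(2)*sqrt(J) (l(J) = sqrt(2*J) = sqrt(2)*sqrt(J))
sqrt(l(138) + 21972) = sqrt(sqrt(2)*sqrt(138) + 21972) = sqrt(2*sqrt(69) + 21972) = sqrt(21972 + 2*sqrt(69))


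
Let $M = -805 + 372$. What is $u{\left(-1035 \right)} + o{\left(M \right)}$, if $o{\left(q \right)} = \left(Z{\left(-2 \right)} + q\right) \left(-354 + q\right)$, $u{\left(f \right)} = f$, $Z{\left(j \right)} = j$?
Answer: $341310$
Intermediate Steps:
$M = -433$
$o{\left(q \right)} = \left(-354 + q\right) \left(-2 + q\right)$ ($o{\left(q \right)} = \left(-2 + q\right) \left(-354 + q\right) = \left(-354 + q\right) \left(-2 + q\right)$)
$u{\left(-1035 \right)} + o{\left(M \right)} = -1035 + \left(708 + \left(-433\right)^{2} - -154148\right) = -1035 + \left(708 + 187489 + 154148\right) = -1035 + 342345 = 341310$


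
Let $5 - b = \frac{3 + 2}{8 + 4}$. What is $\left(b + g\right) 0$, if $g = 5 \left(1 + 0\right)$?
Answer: $0$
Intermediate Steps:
$g = 5$ ($g = 5 \cdot 1 = 5$)
$b = \frac{55}{12}$ ($b = 5 - \frac{3 + 2}{8 + 4} = 5 - \frac{5}{12} = \frac{55}{12} \approx 4.5833$)
$\left(b + g\right) 0 = \left(\frac{55}{12} + 5\right) 0 = \frac{115}{12} \cdot 0 = 0$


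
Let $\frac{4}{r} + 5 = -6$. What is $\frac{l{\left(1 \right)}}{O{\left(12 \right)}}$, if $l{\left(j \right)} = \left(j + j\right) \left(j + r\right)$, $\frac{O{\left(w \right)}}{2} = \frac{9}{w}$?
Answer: $\frac{28}{33} \approx 0.84848$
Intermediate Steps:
$r = - \frac{4}{11}$ ($r = \frac{4}{-5 - 6} = \frac{4}{-11} = 4 \left(- \frac{1}{11}\right) = - \frac{4}{11} \approx -0.36364$)
$O{\left(w \right)} = \frac{18}{w}$ ($O{\left(w \right)} = 2 \frac{9}{w} = \frac{18}{w}$)
$l{\left(j \right)} = 2 j \left(- \frac{4}{11} + j\right)$ ($l{\left(j \right)} = \left(j + j\right) \left(j - \frac{4}{11}\right) = 2 j \left(- \frac{4}{11} + j\right)$)
$\frac{l{\left(1 \right)}}{O{\left(12 \right)}} = \frac{\frac{2}{11} \cdot 1 \left(-4 + 11 \cdot 1\right)}{18 \cdot \frac{1}{12}} = \frac{\frac{2}{11} \cdot 1 \left(-4 + 11\right)}{18 \cdot \frac{1}{12}} = \frac{\frac{2}{11} \cdot 1 \cdot 7}{\frac{3}{2}} = \frac{14}{11} \cdot \frac{2}{3} = \frac{28}{33}$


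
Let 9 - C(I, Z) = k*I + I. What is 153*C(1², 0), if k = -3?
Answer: 1683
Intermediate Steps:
C(I, Z) = 9 + 2*I (C(I, Z) = 9 - (-3*I + I) = 9 - (-2)*I = 9 + 2*I)
153*C(1², 0) = 153*(9 + 2*1²) = 153*(9 + 2*1) = 153*(9 + 2) = 153*11 = 1683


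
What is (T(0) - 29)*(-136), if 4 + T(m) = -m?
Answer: 4488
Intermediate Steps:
T(m) = -4 - m
(T(0) - 29)*(-136) = ((-4 - 1*0) - 29)*(-136) = ((-4 + 0) - 29)*(-136) = (-4 - 29)*(-136) = -33*(-136) = 4488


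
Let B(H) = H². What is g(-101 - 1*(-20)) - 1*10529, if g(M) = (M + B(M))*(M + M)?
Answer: -1060289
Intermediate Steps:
g(M) = 2*M*(M + M²) (g(M) = (M + M²)*(M + M) = (M + M²)*(2*M) = 2*M*(M + M²))
g(-101 - 1*(-20)) - 1*10529 = 2*(-101 - 1*(-20))²*(1 + (-101 - 1*(-20))) - 1*10529 = 2*(-101 + 20)²*(1 + (-101 + 20)) - 10529 = 2*(-81)²*(1 - 81) - 10529 = 2*6561*(-80) - 10529 = -1049760 - 10529 = -1060289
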